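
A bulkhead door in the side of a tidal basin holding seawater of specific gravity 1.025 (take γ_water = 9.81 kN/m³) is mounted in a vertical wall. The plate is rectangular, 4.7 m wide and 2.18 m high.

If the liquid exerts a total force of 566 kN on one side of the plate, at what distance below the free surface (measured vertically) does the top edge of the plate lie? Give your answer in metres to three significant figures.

d_top ≈ 4.40 m

γ = 1.025 × 9.81 = 10.05525 kN/m³.
A = 4.7 × 2.18 = 10.246 m².
From F = γ·h_c·A, the centroid depth is h_c = 566/(10.05525 × 10.246) = 5.49375 m.
The centroid lies 2.18/2 = 1.09 m below the top edge, so the top edge sits at h_top = 5.49375 − 1.09 = 4.40375 m below the surface.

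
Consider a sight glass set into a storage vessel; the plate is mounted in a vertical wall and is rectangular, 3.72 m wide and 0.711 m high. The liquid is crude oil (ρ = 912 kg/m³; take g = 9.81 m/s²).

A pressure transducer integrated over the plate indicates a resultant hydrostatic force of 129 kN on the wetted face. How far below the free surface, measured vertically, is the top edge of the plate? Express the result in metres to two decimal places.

γ = ρg = 912 × 9.81 / 1000 = 8.94672 kN/m³.
A = 3.72 × 0.711 = 2.64492 m².
From F = γ·h_c·A, the centroid depth is h_c = 129/(8.94672 × 2.64492) = 5.45147 m.
The centroid lies 0.711/2 = 0.3555 m below the top edge, so the top edge sits at h_top = 5.45147 − 0.3555 = 5.09597 m below the surface.

d_top ≈ 5.10 m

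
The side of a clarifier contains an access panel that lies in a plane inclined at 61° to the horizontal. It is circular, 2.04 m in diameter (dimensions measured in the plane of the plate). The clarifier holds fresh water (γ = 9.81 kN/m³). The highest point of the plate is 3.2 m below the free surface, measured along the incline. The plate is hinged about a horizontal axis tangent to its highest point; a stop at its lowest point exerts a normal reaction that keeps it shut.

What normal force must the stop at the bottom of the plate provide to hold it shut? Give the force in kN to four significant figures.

P ≈ 62.75 kN

γ = 9.81 kN/m³.
Let θ = 61° be the plate's angle to the horizontal; measure y along the incline from where the plane meets the free surface. Vertical depth h = y·sinθ with sinθ = 0.874620.
The centroid is at the centre, 1.02 m below the top of the plate, so y_c = 3.2 + 1.02 = 4.22 m and h_c = 4.22 × 0.874620 = 3.6909 m.
A = π(1.02)² = 3.26851 m².
Resultant F = γ·h_c·A = 9.81 × 3.6909 × 3.26851 = 118.345 kN.
I_c = πr⁴/4 = π × 1.02⁴/4 = 0.85014 m⁴.
Centre of pressure: y_p = y_c + I_c/(y_c·A) = 4.22 + 0.85014/(4.22 × 3.26851) = 4.22 + 0.0616351 = 4.28164 m along the plane.
The resultant acts 1.02 + 0.0616351 = 1.08164 m (along the plate) below the hinge at the top edge, so the moment about the hinge is M = F × 1.08164 = 118.345 × 1.08164 = 128.007 kN·m.
A normal force at the bottom, 2.04 m from the hinge, must supply this moment: P = 128.007/2.04 = 62.7485 kN.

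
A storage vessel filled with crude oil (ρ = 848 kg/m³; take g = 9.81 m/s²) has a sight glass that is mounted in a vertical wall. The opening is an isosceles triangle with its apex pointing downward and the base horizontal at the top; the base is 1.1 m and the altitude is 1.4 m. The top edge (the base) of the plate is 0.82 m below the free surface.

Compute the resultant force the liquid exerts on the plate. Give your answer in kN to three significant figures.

γ = ρg = 848 × 9.81 / 1000 = 8.31888 kN/m³.
With the apex down, the centroid sits h/3 = 1.4/3 = 0.466667 m below the base (the top edge), so the centroid depth is h_c = 0.82 + 0.466667 = 1.28667 m.
A = ½ × 1.1 × 1.4 = 0.77 m².
Resultant F = γ·h_c·A = 8.31888 × 1.28667 × 0.77 = 8.24181 kN.

F ≈ 8.24 kN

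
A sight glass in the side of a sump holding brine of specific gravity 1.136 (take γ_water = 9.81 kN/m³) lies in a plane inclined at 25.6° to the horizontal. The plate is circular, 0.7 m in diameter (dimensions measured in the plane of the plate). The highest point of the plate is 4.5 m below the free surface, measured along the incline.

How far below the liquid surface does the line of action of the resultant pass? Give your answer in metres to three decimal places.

h_p = 2.098 m

γ = 1.136 × 9.81 = 11.14416 kN/m³.
Let θ = 25.6° be the plate's angle to the horizontal; measure y along the incline from where the plane meets the free surface. Vertical depth h = y·sinθ with sinθ = 0.432086.
The centroid is at the centre, 0.35 m below the top of the plate, so y_c = 4.5 + 0.35 = 4.85 m and h_c = 4.85 × 0.432086 = 2.09562 m.
A = π(0.35)² = 0.384845 m².
Resultant F = γ·h_c·A = 11.14416 × 2.09562 × 0.384845 = 8.98764 kN.
I_c = πr⁴/4 = π × 0.35⁴/4 = 0.0117859 m⁴.
Centre of pressure: y_p = y_c + I_c/(y_c·A) = 4.85 + 0.0117859/(4.85 × 0.384845) = 4.85 + 0.00631444 = 4.85631 m along the plane.
Vertically, h_p = y_p·sinθ = 4.85631 × 0.432086 = 2.09834 m.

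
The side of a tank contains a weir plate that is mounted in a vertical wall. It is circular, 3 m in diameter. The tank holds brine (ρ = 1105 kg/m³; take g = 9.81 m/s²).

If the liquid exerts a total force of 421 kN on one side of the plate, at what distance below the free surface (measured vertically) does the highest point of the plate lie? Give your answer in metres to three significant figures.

γ = ρg = 1105 × 9.81 / 1000 = 10.84005 kN/m³.
A = π(1.5)² = 7.06858 m².
From F = γ·h_c·A, the centroid depth is h_c = 421/(10.84005 × 7.06858) = 5.49438 m.
The centroid is at the centre, 1.5 m below the top of the plate, so the highest point sits at h_top = 5.49438 − 1.5 = 3.99438 m below the surface.

d_top ≈ 3.99 m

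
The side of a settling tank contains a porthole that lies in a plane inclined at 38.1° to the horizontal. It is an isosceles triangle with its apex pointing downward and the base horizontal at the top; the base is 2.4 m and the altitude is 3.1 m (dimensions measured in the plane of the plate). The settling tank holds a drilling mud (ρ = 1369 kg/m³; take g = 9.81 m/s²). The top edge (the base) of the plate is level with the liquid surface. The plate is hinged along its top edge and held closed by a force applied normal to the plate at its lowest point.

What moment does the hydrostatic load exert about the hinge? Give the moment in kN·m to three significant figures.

M ≈ 49.4 kN·m

γ = ρg = 1369 × 9.81 / 1000 = 13.42989 kN/m³.
Let θ = 38.1° be the plate's angle to the horizontal; measure y along the incline from where the plane meets the free surface. Vertical depth h = y·sinθ with sinθ = 0.617036.
With the apex down, the centroid sits h/3 = 3.1/3 = 1.03333 m below the base (the top edge), so y_c = 1.03333 m and h_c = 1.03333 × 0.617036 = 0.637602 m.
A = ½ × 2.4 × 3.1 = 3.72 m².
Resultant F = γ·h_c·A = 13.42989 × 0.637602 × 3.72 = 31.8541 kN.
I_c = b·h³/36 = 2.4 × 3.1³/36 = 1.98607 m⁴.
Centre of pressure: y_p = y_c + I_c/(y_c·A) = 1.03333 + 1.98607/(1.03333 × 3.72) = 1.03333 + 0.516669 = 1.55 m along the plane.
The resultant acts 1.03333 + 0.516669 = 1.55 m (along the plate) below the hinge at the top edge, so the moment about the hinge is M = F × 1.55 = 31.8541 × 1.55 = 49.3739 kN·m.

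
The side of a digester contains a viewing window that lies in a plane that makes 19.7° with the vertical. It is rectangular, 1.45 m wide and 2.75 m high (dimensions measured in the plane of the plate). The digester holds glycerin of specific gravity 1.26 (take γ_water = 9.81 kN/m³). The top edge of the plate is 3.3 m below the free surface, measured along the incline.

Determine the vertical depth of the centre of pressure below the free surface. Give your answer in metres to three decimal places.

γ = 1.26 × 9.81 = 12.3606 kN/m³.
The plate makes 19.7° with the vertical, i.e. θ = 90° − 19.7° = 70.3° to the horizontal. Measuring y along the incline from the free-surface line, vertical depth h = y·sinθ with sinθ = 0.941471.
The centroid lies 2.75/2 = 1.375 m below the top edge, so y_c = 3.3 + 1.375 = 4.675 m and h_c = 4.675 × 0.941471 = 4.40138 m.
A = 1.45 × 2.75 = 3.9875 m².
Resultant F = γ·h_c·A = 12.3606 × 4.40138 × 3.9875 = 216.935 kN.
I_c = b·h³/12 = 1.45 × 2.75³/12 = 2.51296 m⁴.
Centre of pressure: y_p = y_c + I_c/(y_c·A) = 4.675 + 2.51296/(4.675 × 3.9875) = 4.675 + 0.134804 = 4.8098 m along the plane.
Vertically, h_p = y_p·sinθ = 4.8098 × 0.941471 = 4.52829 m.

h_p = 4.528 m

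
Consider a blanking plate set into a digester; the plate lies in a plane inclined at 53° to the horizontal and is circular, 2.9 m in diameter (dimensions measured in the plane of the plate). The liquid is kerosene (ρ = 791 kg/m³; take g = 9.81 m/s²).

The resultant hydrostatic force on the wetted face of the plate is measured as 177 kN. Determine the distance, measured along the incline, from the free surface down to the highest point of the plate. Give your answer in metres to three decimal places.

y_top ≈ 2.874 m

γ = ρg = 791 × 9.81 / 1000 = 7.75971 kN/m³.
A = π(1.45)² = 6.6052 m².
From F = γ·h_c·A, the centroid depth is h_c = 177/(7.75971 × 6.6052) = 3.45336 m.
Let θ = 53° be the plate's angle to the horizontal; measure y along the incline from where the plane meets the free surface. Vertical depth h = y·sinθ with sinθ = 0.798636.
Along the incline, y_c = h_c/sinθ = 3.45336/0.798636 = 4.32407 m.
The centroid is at the centre, 1.45 m below the top of the plate, so the highest point sits at y_top = 4.32407 − 1.45 = 2.87407 m along the incline.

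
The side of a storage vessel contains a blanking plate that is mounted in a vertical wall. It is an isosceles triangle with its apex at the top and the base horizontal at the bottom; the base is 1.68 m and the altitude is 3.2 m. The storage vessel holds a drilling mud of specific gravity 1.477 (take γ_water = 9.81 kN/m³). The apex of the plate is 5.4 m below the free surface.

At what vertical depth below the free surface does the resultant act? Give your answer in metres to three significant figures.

h_p = 7.61 m

γ = 1.477 × 9.81 = 14.48937 kN/m³.
With the apex up, the centroid sits 2h/3 = 2 × 3.2/3 = 2.13333 m below the apex, so the centroid depth is h_c = 5.4 + 2.13333 = 7.53333 m.
A = ½ × 1.68 × 3.2 = 2.688 m².
Resultant F = γ·h_c·A = 14.48937 × 7.53333 × 2.688 = 293.404 kN.
I_c = b·h³/36 = 1.68 × 3.2³/36 = 1.52917 m⁴.
Centre of pressure: y_p = y_c + I_c/(y_c·A) = 7.53333 + 1.52917/(7.53333 × 2.688) = 7.53333 + 0.0755161 = 7.60885 m along the plane.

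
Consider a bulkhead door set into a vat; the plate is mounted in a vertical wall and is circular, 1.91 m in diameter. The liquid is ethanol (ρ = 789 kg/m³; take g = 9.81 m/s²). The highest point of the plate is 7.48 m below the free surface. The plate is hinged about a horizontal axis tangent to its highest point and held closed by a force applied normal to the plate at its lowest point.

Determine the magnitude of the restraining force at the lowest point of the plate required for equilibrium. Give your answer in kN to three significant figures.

P ≈ 96.2 kN

γ = ρg = 789 × 9.81 / 1000 = 7.74009 kN/m³.
The centroid is at the centre, 0.955 m below the top of the plate, so the centroid depth is h_c = 7.48 + 0.955 = 8.435 m.
A = π(0.955)² = 2.86521 m².
Resultant F = γ·h_c·A = 7.74009 × 8.435 × 2.86521 = 187.063 kN.
I_c = πr⁴/4 = π × 0.955⁴/4 = 0.653286 m⁴.
Centre of pressure: y_p = y_c + I_c/(y_c·A) = 8.435 + 0.653286/(8.435 × 2.86521) = 8.435 + 0.027031 = 8.46203 m along the plane.
The resultant acts 0.955 + 0.027031 = 0.982031 m (along the plate) below the hinge at the top edge, so the moment about the hinge is M = F × 0.982031 = 187.063 × 0.982031 = 183.702 kN·m.
A normal force at the bottom, 1.91 m from the hinge, must supply this moment: P = 183.702/1.91 = 96.1791 kN.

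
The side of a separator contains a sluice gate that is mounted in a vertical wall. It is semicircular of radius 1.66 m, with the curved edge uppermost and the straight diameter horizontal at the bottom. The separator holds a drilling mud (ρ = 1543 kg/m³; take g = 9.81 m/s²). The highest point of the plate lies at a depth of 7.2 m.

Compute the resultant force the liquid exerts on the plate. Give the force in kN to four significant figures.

F ≈ 534.3 kN

γ = ρg = 1543 × 9.81 / 1000 = 15.13683 kN/m³.
The centroid lies 4r/(3π) = 0.704526 m above the diameter, so r − 4r/(3π) = 1.66 − 0.704526 = 0.955474 m below the topmost point, so the centroid depth is h_c = 7.2 + 0.955474 = 8.15547 m.
A = πr²/2 = π × 1.66²/2 = 4.32849 m².
Resultant F = γ·h_c·A = 15.13683 × 8.15547 × 4.32849 = 534.343 kN.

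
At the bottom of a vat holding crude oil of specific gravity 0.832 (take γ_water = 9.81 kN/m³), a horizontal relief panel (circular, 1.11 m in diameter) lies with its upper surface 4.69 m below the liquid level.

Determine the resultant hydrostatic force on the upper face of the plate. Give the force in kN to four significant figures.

F ≈ 37.04 kN

γ = 0.832 × 9.81 = 8.16192 kN/m³.
The plate is horizontal, so pressure is uniform at p = γ·h = 8.16192 × 4.69 = 38.2794 kN/m².
A = π(0.555)² = 0.967689 m².
F = p·A = 38.2794 × 0.967689 = 37.0426 kN.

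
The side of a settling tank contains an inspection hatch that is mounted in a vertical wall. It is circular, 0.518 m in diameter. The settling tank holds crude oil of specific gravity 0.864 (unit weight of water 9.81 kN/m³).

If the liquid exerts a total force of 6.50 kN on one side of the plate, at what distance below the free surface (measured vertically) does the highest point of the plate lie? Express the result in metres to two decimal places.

d_top ≈ 3.38 m

γ = 0.864 × 9.81 = 8.47584 kN/m³.
A = π(0.259)² = 0.210741 m².
From F = γ·h_c·A, the centroid depth is h_c = 6.50/(8.47584 × 0.210741) = 3.639 m.
The centroid is at the centre, 0.259 m below the top of the plate, so the highest point sits at h_top = 3.639 − 0.259 = 3.38 m below the surface.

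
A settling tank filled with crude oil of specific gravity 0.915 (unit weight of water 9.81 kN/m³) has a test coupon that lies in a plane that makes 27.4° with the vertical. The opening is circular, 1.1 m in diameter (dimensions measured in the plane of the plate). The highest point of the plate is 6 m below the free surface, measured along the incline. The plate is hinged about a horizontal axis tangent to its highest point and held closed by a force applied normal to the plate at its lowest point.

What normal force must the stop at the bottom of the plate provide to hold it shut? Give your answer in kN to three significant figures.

γ = 0.915 × 9.81 = 8.97615 kN/m³.
The plate makes 27.4° with the vertical, i.e. θ = 90° − 27.4° = 62.6° to the horizontal. Measuring y along the incline from the free-surface line, vertical depth h = y·sinθ with sinθ = 0.887815.
The centroid is at the centre, 0.55 m below the top of the plate, so y_c = 6 + 0.55 = 6.55 m and h_c = 6.55 × 0.887815 = 5.81519 m.
A = π(0.55)² = 0.950332 m².
Resultant F = γ·h_c·A = 8.97615 × 5.81519 × 0.950332 = 49.6054 kN.
I_c = πr⁴/4 = π × 0.55⁴/4 = 0.0718688 m⁴.
Centre of pressure: y_p = y_c + I_c/(y_c·A) = 6.55 + 0.0718688/(6.55 × 0.950332) = 6.55 + 0.0115458 = 6.56155 m along the plane.
The resultant acts 0.55 + 0.0115458 = 0.561546 m (along the plate) below the hinge at the top edge, so the moment about the hinge is M = F × 0.561546 = 49.6054 × 0.561546 = 27.8557 kN·m.
A normal force at the bottom, 1.1 m from the hinge, must supply this moment: P = 27.8557/1.1 = 25.3234 kN.

P ≈ 25.3 kN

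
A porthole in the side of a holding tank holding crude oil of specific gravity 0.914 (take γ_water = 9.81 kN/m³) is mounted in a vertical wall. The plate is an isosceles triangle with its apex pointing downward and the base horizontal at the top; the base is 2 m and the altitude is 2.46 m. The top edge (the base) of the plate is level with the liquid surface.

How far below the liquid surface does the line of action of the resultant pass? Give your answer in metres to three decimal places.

γ = 0.914 × 9.81 = 8.96634 kN/m³.
With the apex down, the centroid sits h/3 = 2.46/3 = 0.82 m below the base (the top edge), so the centroid depth is h_c = 0.82 m.
A = ½ × 2 × 2.46 = 2.46 m².
Resultant F = γ·h_c·A = 8.96634 × 0.82 × 2.46 = 18.0869 kN.
I_c = b·h³/36 = 2 × 2.46³/36 = 0.827052 m⁴.
Centre of pressure: y_p = y_c + I_c/(y_c·A) = 0.82 + 0.827052/(0.82 × 2.46) = 0.82 + 0.41 = 1.23 m along the plane.

h_p = 1.230 m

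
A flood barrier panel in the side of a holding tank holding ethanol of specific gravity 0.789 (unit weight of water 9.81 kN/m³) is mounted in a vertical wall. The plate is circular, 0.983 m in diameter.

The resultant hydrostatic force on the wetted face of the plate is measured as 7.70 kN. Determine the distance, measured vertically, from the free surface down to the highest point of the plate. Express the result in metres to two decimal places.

γ = 0.789 × 9.81 = 7.74009 kN/m³.
A = π(0.4915)² = 0.758922 m².
From F = γ·h_c·A, the centroid depth is h_c = 7.70/(7.74009 × 0.758922) = 1.31083 m.
The centroid is at the centre, 0.4915 m below the top of the plate, so the highest point sits at h_top = 1.31083 − 0.4915 = 0.81933 m below the surface.

d_top ≈ 0.82 m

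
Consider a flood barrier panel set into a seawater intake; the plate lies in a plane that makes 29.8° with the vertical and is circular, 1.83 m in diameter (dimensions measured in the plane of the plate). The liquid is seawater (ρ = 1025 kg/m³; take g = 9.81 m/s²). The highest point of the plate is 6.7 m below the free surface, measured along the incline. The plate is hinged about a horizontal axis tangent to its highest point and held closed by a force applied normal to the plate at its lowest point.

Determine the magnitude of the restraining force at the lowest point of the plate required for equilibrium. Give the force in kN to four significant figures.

P ≈ 90.01 kN

γ = ρg = 1025 × 9.81 / 1000 = 10.05525 kN/m³.
The plate makes 29.8° with the vertical, i.e. θ = 90° − 29.8° = 60.2° to the horizontal. Measuring y along the incline from the free-surface line, vertical depth h = y·sinθ with sinθ = 0.867765.
The centroid is at the centre, 0.915 m below the top of the plate, so y_c = 6.7 + 0.915 = 7.615 m and h_c = 7.615 × 0.867765 = 6.60803 m.
A = π(0.915)² = 2.63022 m².
Resultant F = γ·h_c·A = 10.05525 × 6.60803 × 2.63022 = 174.766 kN.
I_c = πr⁴/4 = π × 0.915⁴/4 = 0.550521 m⁴.
Centre of pressure: y_p = y_c + I_c/(y_c·A) = 7.615 + 0.550521/(7.615 × 2.63022) = 7.615 + 0.027486 = 7.64249 m along the plane.
The resultant acts 0.915 + 0.027486 = 0.942486 m (along the plate) below the hinge at the top edge, so the moment about the hinge is M = F × 0.942486 = 174.766 × 0.942486 = 164.715 kN·m.
A normal force at the bottom, 1.83 m from the hinge, must supply this moment: P = 164.715/1.83 = 90.0082 kN.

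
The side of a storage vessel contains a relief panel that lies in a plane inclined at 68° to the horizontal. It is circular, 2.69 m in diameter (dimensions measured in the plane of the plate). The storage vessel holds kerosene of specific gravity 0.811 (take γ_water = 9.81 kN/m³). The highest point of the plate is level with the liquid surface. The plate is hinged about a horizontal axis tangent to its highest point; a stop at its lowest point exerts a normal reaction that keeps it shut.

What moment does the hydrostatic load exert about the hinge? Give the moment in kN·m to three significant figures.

γ = 0.811 × 9.81 = 7.95591 kN/m³.
Let θ = 68° be the plate's angle to the horizontal; measure y along the incline from where the plane meets the free surface. Vertical depth h = y·sinθ with sinθ = 0.927184.
The centroid is at the centre, 1.345 m below the top of the plate, so y_c = 1.345 m and h_c = 1.345 × 0.927184 = 1.24706 m.
A = π(1.345)² = 5.68322 m².
Resultant F = γ·h_c·A = 7.95591 × 1.24706 × 5.68322 = 56.3861 kN.
I_c = πr⁴/4 = π × 1.345⁴/4 = 2.57027 m⁴.
Centre of pressure: y_p = y_c + I_c/(y_c·A) = 1.345 + 2.57027/(1.345 × 5.68322) = 1.345 + 0.33625 = 1.68125 m along the plane.
The resultant acts 1.345 + 0.33625 = 1.68125 m (along the plate) below the hinge at the top edge, so the moment about the hinge is M = F × 1.68125 = 56.3861 × 1.68125 = 94.7991 kN·m.

M ≈ 94.8 kN·m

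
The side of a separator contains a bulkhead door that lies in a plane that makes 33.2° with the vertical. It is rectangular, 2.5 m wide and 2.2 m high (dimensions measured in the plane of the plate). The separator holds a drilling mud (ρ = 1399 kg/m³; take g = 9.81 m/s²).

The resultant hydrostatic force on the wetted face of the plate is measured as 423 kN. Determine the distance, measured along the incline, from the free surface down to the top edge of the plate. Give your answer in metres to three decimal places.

γ = ρg = 1399 × 9.81 / 1000 = 13.72419 kN/m³.
A = 2.5 × 2.2 = 5.5 m².
From F = γ·h_c·A, the centroid depth is h_c = 423/(13.72419 × 5.5) = 5.60391 m.
The plate makes 33.2° with the vertical, i.e. θ = 90° − 33.2° = 56.8° to the horizontal. Measuring y along the incline from the free-surface line, vertical depth h = y·sinθ with sinθ = 0.836764.
Along the incline, y_c = h_c/sinθ = 5.60391/0.836764 = 6.69712 m.
The centroid lies 2.2/2 = 1.1 m below the top edge, so the top edge sits at y_top = 6.69712 − 1.1 = 5.59712 m along the incline.

y_top ≈ 5.597 m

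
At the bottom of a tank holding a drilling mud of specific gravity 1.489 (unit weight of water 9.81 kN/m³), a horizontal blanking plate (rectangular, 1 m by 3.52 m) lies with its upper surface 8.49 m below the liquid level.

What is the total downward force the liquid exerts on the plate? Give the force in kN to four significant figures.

F ≈ 436.5 kN

γ = 1.489 × 9.81 = 14.60709 kN/m³.
The plate is horizontal, so pressure is uniform at p = γ·h = 14.60709 × 8.49 = 124.014 kN/m².
A = 1 × 3.52 = 3.52 m².
F = p·A = 124.014 × 3.52 = 436.529 kN.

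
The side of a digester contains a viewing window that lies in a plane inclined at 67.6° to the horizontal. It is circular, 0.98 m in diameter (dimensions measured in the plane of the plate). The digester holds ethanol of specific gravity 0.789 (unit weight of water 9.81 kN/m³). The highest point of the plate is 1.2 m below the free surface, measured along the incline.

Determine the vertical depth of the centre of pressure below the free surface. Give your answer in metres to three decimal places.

h_p = 1.595 m

γ = 0.789 × 9.81 = 7.74009 kN/m³.
Let θ = 67.6° be the plate's angle to the horizontal; measure y along the incline from where the plane meets the free surface. Vertical depth h = y·sinθ with sinθ = 0.924546.
The centroid is at the centre, 0.49 m below the top of the plate, so y_c = 1.2 + 0.49 = 1.69 m and h_c = 1.69 × 0.924546 = 1.56248 m.
A = π(0.49)² = 0.754296 m².
Resultant F = γ·h_c·A = 7.74009 × 1.56248 × 0.754296 = 9.12226 kN.
I_c = πr⁴/4 = π × 0.49⁴/4 = 0.0452766 m⁴.
Centre of pressure: y_p = y_c + I_c/(y_c·A) = 1.69 + 0.0452766/(1.69 × 0.754296) = 1.69 + 0.0355177 = 1.72552 m along the plane.
Vertically, h_p = y_p·sinθ = 1.72552 × 0.924546 = 1.59532 m.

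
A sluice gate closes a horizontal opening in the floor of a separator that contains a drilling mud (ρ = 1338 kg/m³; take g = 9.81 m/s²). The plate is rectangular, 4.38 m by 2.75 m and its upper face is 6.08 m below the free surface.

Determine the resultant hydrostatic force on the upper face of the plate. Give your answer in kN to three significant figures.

F ≈ 961 kN

γ = ρg = 1338 × 9.81 / 1000 = 13.12578 kN/m³.
The plate is horizontal, so pressure is uniform at p = γ·h = 13.12578 × 6.08 = 79.8047 kN/m².
A = 4.38 × 2.75 = 12.045 m².
F = p·A = 79.8047 × 12.045 = 961.248 kN.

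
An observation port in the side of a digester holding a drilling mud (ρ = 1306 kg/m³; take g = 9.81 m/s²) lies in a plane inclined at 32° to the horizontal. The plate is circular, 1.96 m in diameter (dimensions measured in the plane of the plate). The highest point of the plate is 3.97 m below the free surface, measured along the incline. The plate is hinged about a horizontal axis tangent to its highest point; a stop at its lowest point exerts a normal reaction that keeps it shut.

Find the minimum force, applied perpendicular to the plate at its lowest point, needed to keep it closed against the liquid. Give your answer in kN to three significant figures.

γ = ρg = 1306 × 9.81 / 1000 = 12.81186 kN/m³.
Let θ = 32° be the plate's angle to the horizontal; measure y along the incline from where the plane meets the free surface. Vertical depth h = y·sinθ with sinθ = 0.529919.
The centroid is at the centre, 0.98 m below the top of the plate, so y_c = 3.97 + 0.98 = 4.95 m and h_c = 4.95 × 0.529919 = 2.6231 m.
A = π(0.98)² = 3.01719 m².
Resultant F = γ·h_c·A = 12.81186 × 2.6231 × 3.01719 = 101.398 kN.
I_c = πr⁴/4 = π × 0.98⁴/4 = 0.724426 m⁴.
Centre of pressure: y_p = y_c + I_c/(y_c·A) = 4.95 + 0.724426/(4.95 × 3.01719) = 4.95 + 0.048505 = 4.9985 m along the plane.
The resultant acts 0.98 + 0.048505 = 1.02851 m (along the plate) below the hinge at the top edge, so the moment about the hinge is M = F × 1.02851 = 101.398 × 1.02851 = 104.289 kN·m.
A normal force at the bottom, 1.96 m from the hinge, must supply this moment: P = 104.289/1.96 = 53.2087 kN.

P ≈ 53.2 kN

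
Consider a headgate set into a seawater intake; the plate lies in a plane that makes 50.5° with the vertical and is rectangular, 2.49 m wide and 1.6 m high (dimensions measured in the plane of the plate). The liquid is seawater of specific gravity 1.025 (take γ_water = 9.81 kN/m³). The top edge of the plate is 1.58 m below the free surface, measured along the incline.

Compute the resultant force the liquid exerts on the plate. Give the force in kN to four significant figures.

γ = 1.025 × 9.81 = 10.05525 kN/m³.
The plate makes 50.5° with the vertical, i.e. θ = 90° − 50.5° = 39.5° to the horizontal. Measuring y along the incline from the free-surface line, vertical depth h = y·sinθ with sinθ = 0.636078.
The centroid lies 1.6/2 = 0.8 m below the top edge, so y_c = 1.58 + 0.8 = 2.38 m and h_c = 2.38 × 0.636078 = 1.51387 m.
A = 2.49 × 1.6 = 3.984 m².
Resultant F = γ·h_c·A = 10.05525 × 1.51387 × 3.984 = 60.6458 kN.

F ≈ 60.65 kN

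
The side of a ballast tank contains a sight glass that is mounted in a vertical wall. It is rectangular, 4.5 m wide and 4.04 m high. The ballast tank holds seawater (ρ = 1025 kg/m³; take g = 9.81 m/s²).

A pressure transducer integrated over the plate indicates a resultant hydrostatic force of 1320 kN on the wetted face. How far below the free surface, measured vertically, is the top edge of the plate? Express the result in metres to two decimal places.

γ = ρg = 1025 × 9.81 / 1000 = 10.05525 kN/m³.
A = 4.5 × 4.04 = 18.18 m².
From F = γ·h_c·A, the centroid depth is h_c = 1320/(10.05525 × 18.18) = 7.22083 m.
The centroid lies 4.04/2 = 2.02 m below the top edge, so the top edge sits at h_top = 7.22083 − 2.02 = 5.20083 m below the surface.

d_top ≈ 5.20 m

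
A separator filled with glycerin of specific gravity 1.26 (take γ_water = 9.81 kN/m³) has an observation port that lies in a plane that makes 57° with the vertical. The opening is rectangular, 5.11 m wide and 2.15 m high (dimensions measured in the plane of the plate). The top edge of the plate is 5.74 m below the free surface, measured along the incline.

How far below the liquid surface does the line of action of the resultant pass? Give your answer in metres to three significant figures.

h_p = 3.74 m

γ = 1.26 × 9.81 = 12.3606 kN/m³.
The plate makes 57° with the vertical, i.e. θ = 90° − 57° = 33° to the horizontal. Measuring y along the incline from the free-surface line, vertical depth h = y·sinθ with sinθ = 0.544639.
The centroid lies 2.15/2 = 1.075 m below the top edge, so y_c = 5.74 + 1.075 = 6.815 m and h_c = 6.815 × 0.544639 = 3.71171 m.
A = 5.11 × 2.15 = 10.9865 m².
Resultant F = γ·h_c·A = 12.3606 × 3.71171 × 10.9865 = 504.049 kN.
I_c = b·h³/12 = 5.11 × 2.15³/12 = 4.23209 m⁴.
Centre of pressure: y_p = y_c + I_c/(y_c·A) = 6.815 + 4.23209/(6.815 × 10.9865) = 6.815 + 0.0565236 = 6.87152 m along the plane.
Vertically, h_p = y_p·sinθ = 6.87152 × 0.544639 = 3.7425 m.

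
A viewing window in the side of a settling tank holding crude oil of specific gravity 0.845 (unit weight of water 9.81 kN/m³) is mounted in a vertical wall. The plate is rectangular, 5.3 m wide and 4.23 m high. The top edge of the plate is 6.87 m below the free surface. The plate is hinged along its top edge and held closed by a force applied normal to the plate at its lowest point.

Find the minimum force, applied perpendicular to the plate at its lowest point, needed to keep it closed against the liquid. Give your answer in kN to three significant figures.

P ≈ 900 kN

γ = 0.845 × 9.81 = 8.28945 kN/m³.
The centroid lies 4.23/2 = 2.115 m below the top edge, so the centroid depth is h_c = 6.87 + 2.115 = 8.985 m.
A = 5.3 × 4.23 = 22.419 m².
Resultant F = γ·h_c·A = 8.28945 × 8.985 × 22.419 = 1669.78 kN.
I_c = b·h³/12 = 5.3 × 4.23³/12 = 33.4284 m⁴.
Centre of pressure: y_p = y_c + I_c/(y_c·A) = 8.985 + 33.4284/(8.985 × 22.419) = 8.985 + 0.165952 = 9.15095 m along the plane.
The resultant acts 2.115 + 0.165952 = 2.28095 m (along the plate) below the hinge at the top edge, so the moment about the hinge is M = F × 2.28095 = 1669.78 × 2.28095 = 3808.68 kN·m.
A normal force at the bottom, 4.23 m from the hinge, must supply this moment: P = 3808.68/4.23 = 900.397 kN.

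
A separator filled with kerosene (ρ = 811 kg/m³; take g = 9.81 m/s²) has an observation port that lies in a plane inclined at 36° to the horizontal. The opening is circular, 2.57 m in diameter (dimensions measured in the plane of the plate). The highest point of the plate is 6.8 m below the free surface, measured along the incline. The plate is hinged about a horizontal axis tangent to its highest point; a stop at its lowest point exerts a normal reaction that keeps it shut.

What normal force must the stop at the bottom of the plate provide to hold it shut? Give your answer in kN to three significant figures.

γ = ρg = 811 × 9.81 / 1000 = 7.95591 kN/m³.
Let θ = 36° be the plate's angle to the horizontal; measure y along the incline from where the plane meets the free surface. Vertical depth h = y·sinθ with sinθ = 0.587785.
The centroid is at the centre, 1.285 m below the top of the plate, so y_c = 6.8 + 1.285 = 8.085 m and h_c = 8.085 × 0.587785 = 4.75224 m.
A = π(1.285)² = 5.18748 m².
Resultant F = γ·h_c·A = 7.95591 × 4.75224 × 5.18748 = 196.13 kN.
I_c = πr⁴/4 = π × 1.285⁴/4 = 2.14142 m⁴.
Centre of pressure: y_p = y_c + I_c/(y_c·A) = 8.085 + 2.14142/(8.085 × 5.18748) = 8.085 + 0.0510582 = 8.13606 m along the plane.
The resultant acts 1.285 + 0.0510582 = 1.33606 m (along the plate) below the hinge at the top edge, so the moment about the hinge is M = F × 1.33606 = 196.13 × 1.33606 = 262.041 kN·m.
A normal force at the bottom, 2.57 m from the hinge, must supply this moment: P = 262.041/2.57 = 101.961 kN.

P ≈ 102 kN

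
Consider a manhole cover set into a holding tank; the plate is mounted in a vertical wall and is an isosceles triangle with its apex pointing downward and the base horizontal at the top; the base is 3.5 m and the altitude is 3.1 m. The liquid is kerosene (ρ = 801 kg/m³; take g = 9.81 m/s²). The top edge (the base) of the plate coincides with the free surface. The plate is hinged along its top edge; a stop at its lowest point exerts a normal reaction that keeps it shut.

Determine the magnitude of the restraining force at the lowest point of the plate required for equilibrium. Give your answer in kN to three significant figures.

P ≈ 22.0 kN

γ = ρg = 801 × 9.81 / 1000 = 7.85781 kN/m³.
With the apex down, the centroid sits h/3 = 3.1/3 = 1.03333 m below the base (the top edge), so the centroid depth is h_c = 1.03333 m.
A = ½ × 3.5 × 3.1 = 5.425 m².
Resultant F = γ·h_c·A = 7.85781 × 1.03333 × 5.425 = 44.0494 kN.
I_c = b·h³/36 = 3.5 × 3.1³/36 = 2.89635 m⁴.
Centre of pressure: y_p = y_c + I_c/(y_c·A) = 1.03333 + 2.89635/(1.03333 × 5.425) = 1.03333 + 0.516669 = 1.55 m along the plane.
The resultant acts 1.03333 + 0.516669 = 1.55 m (along the plate) below the hinge at the top edge, so the moment about the hinge is M = F × 1.55 = 44.0494 × 1.55 = 68.2766 kN·m.
A normal force at the bottom, 3.1 m from the hinge, must supply this moment: P = 68.2766/3.1 = 22.0247 kN.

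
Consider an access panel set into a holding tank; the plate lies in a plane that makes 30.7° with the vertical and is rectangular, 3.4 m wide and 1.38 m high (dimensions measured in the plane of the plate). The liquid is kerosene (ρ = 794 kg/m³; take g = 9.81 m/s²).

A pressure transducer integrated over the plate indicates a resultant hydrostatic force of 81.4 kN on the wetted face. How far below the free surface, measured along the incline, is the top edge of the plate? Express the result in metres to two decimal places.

γ = ρg = 794 × 9.81 / 1000 = 7.78914 kN/m³.
A = 3.4 × 1.38 = 4.692 m².
From F = γ·h_c·A, the centroid depth is h_c = 81.4/(7.78914 × 4.692) = 2.22729 m.
The plate makes 30.7° with the vertical, i.e. θ = 90° − 30.7° = 59.3° to the horizontal. Measuring y along the incline from the free-surface line, vertical depth h = y·sinθ with sinθ = 0.859852.
Along the incline, y_c = h_c/sinθ = 2.22729/0.859852 = 2.59032 m.
The centroid lies 1.38/2 = 0.69 m below the top edge, so the top edge sits at y_top = 2.59032 − 0.69 = 1.90032 m along the incline.

y_top ≈ 1.90 m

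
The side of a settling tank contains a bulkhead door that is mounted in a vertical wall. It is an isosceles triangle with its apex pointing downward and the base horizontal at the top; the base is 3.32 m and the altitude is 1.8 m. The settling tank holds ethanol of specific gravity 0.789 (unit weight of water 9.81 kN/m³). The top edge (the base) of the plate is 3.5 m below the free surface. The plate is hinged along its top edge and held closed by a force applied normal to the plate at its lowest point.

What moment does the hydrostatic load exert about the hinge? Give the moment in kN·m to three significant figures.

M ≈ 61.1 kN·m

γ = 0.789 × 9.81 = 7.74009 kN/m³.
With the apex down, the centroid sits h/3 = 1.8/3 = 0.6 m below the base (the top edge), so the centroid depth is h_c = 3.5 + 0.6 = 4.1 m.
A = ½ × 3.32 × 1.8 = 2.988 m².
Resultant F = γ·h_c·A = 7.74009 × 4.1 × 2.988 = 94.8223 kN.
I_c = b·h³/36 = 3.32 × 1.8³/36 = 0.53784 m⁴.
Centre of pressure: y_p = y_c + I_c/(y_c·A) = 4.1 + 0.53784/(4.1 × 2.988) = 4.1 + 0.0439024 = 4.1439 m along the plane.
The resultant acts 0.6 + 0.0439024 = 0.643902 m (along the plate) below the hinge at the top edge, so the moment about the hinge is M = F × 0.643902 = 94.8223 × 0.643902 = 61.0563 kN·m.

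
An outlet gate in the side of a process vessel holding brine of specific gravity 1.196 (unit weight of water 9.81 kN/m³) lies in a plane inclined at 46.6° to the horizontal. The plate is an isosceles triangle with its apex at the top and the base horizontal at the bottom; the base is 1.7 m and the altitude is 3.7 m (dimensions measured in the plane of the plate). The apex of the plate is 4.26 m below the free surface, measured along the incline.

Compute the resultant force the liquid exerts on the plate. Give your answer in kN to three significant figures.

F ≈ 180 kN

γ = 1.196 × 9.81 = 11.73276 kN/m³.
Let θ = 46.6° be the plate's angle to the horizontal; measure y along the incline from where the plane meets the free surface. Vertical depth h = y·sinθ with sinθ = 0.726575.
With the apex up, the centroid sits 2h/3 = 2 × 3.7/3 = 2.46667 m below the apex, so y_c = 4.26 + 2.46667 = 6.72667 m and h_c = 6.72667 × 0.726575 = 4.88743 m.
A = ½ × 1.7 × 3.7 = 3.145 m².
Resultant F = γ·h_c·A = 11.73276 × 4.88743 × 3.145 = 180.344 kN.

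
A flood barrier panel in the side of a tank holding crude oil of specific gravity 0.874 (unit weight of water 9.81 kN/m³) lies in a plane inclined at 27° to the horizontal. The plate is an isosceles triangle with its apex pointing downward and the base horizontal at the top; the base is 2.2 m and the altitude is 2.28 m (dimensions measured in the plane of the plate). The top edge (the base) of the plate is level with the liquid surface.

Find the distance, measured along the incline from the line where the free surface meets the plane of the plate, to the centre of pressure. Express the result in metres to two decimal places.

γ = 0.874 × 9.81 = 8.57394 kN/m³.
Let θ = 27° be the plate's angle to the horizontal; measure y along the incline from where the plane meets the free surface. Vertical depth h = y·sinθ with sinθ = 0.453990.
With the apex down, the centroid sits h/3 = 2.28/3 = 0.76 m below the base (the top edge), so y_c = 0.76 m and h_c = 0.76 × 0.453990 = 0.345032 m.
A = ½ × 2.2 × 2.28 = 2.508 m².
Resultant F = γ·h_c·A = 8.57394 × 0.345032 × 2.508 = 7.41938 kN.
I_c = b·h³/36 = 2.2 × 2.28³/36 = 0.72431 m⁴.
Centre of pressure: y_p = y_c + I_c/(y_c·A) = 0.76 + 0.72431/(0.76 × 2.508) = 0.76 + 0.38 = 1.14 m along the plane.

y_p = 1.14 m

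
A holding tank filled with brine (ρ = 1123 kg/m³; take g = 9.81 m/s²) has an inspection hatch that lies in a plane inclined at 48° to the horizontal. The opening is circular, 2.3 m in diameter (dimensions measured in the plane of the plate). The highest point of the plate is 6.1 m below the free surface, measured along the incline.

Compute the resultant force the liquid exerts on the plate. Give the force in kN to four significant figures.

F ≈ 246.6 kN

γ = ρg = 1123 × 9.81 / 1000 = 11.01663 kN/m³.
Let θ = 48° be the plate's angle to the horizontal; measure y along the incline from where the plane meets the free surface. Vertical depth h = y·sinθ with sinθ = 0.743145.
The centroid is at the centre, 1.15 m below the top of the plate, so y_c = 6.1 + 1.15 = 7.25 m and h_c = 7.25 × 0.743145 = 5.3878 m.
A = π(1.15)² = 4.15476 m².
Resultant F = γ·h_c·A = 11.01663 × 5.3878 × 4.15476 = 246.607 kN.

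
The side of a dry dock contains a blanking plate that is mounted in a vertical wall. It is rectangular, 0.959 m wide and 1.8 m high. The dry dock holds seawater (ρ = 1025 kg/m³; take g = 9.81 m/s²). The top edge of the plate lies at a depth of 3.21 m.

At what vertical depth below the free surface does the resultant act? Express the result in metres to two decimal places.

h_p = 4.18 m

γ = ρg = 1025 × 9.81 / 1000 = 10.05525 kN/m³.
The centroid lies 1.8/2 = 0.9 m below the top edge, so the centroid depth is h_c = 3.21 + 0.9 = 4.11 m.
A = 0.959 × 1.8 = 1.7262 m².
Resultant F = γ·h_c·A = 10.05525 × 4.11 × 1.7262 = 71.3388 kN.
I_c = b·h³/12 = 0.959 × 1.8³/12 = 0.466074 m⁴.
Centre of pressure: y_p = y_c + I_c/(y_c·A) = 4.11 + 0.466074/(4.11 × 1.7262) = 4.11 + 0.0656934 = 4.17569 m along the plane.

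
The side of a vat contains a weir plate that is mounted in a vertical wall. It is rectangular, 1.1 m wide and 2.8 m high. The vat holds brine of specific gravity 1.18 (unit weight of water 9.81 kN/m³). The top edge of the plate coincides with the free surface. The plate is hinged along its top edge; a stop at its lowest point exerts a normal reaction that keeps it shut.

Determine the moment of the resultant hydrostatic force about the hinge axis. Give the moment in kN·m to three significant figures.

M ≈ 93.2 kN·m

γ = 1.18 × 9.81 = 11.5758 kN/m³.
The centroid lies 2.8/2 = 1.4 m below the top edge, so the centroid depth is h_c = 1.4 m.
A = 1.1 × 2.8 = 3.08 m².
Resultant F = γ·h_c·A = 11.5758 × 1.4 × 3.08 = 49.9148 kN.
I_c = b·h³/12 = 1.1 × 2.8³/12 = 2.01227 m⁴.
Centre of pressure: y_p = y_c + I_c/(y_c·A) = 1.4 + 2.01227/(1.4 × 3.08) = 1.4 + 0.466667 = 1.86667 m along the plane.
The resultant acts 1.4 + 0.466667 = 1.86667 m (along the plate) below the hinge at the top edge, so the moment about the hinge is M = F × 1.86667 = 49.9148 × 1.86667 = 93.1745 kN·m.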